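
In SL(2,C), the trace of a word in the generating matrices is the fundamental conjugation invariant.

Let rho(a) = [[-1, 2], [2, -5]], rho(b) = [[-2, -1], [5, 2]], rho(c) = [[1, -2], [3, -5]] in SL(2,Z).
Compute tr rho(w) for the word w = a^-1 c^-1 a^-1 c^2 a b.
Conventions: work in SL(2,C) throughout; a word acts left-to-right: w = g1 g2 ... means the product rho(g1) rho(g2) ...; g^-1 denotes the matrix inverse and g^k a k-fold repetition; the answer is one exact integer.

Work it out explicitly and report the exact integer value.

rho(a^-1) = [[-5, -2], [-2, -1]]
... * rho(c^-1) = [[-5, 2], [-3, 1]]  ->  [[31, -12], [13, -5]]
... * rho(a^-1) = [[-5, -2], [-2, -1]]  ->  [[-131, -50], [-55, -21]]
... * rho(c) = [[1, -2], [3, -5]]  ->  [[-281, 512], [-118, 215]]
... * rho(c) = [[1, -2], [3, -5]]  ->  [[1255, -1998], [527, -839]]
... * rho(a) = [[-1, 2], [2, -5]]  ->  [[-5251, 12500], [-2205, 5249]]
... * rho(b) = [[-2, -1], [5, 2]]  ->  [[73002, 30251], [30655, 12703]]
tr = 73002 + 12703 = 85705

85705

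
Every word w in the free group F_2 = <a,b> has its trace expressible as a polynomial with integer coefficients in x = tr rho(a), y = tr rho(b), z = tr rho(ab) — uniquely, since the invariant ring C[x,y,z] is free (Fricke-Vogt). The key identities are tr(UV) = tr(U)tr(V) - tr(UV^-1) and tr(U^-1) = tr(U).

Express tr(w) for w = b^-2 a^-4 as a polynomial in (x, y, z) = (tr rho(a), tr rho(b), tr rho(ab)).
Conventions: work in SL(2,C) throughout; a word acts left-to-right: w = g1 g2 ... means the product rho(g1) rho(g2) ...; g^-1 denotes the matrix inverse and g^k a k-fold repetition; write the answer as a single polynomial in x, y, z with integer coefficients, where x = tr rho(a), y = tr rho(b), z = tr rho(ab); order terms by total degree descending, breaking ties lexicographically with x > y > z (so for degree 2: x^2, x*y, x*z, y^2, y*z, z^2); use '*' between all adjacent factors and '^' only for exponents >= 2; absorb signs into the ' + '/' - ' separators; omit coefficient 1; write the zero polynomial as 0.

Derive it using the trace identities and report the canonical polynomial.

x^3*y*z - x^4 - x^2*y^2 - 2*x*y*z + 4*x^2 + y^2 - 2

tr(a^-1) = tr(a) = x
tr(a^-1 b) = tr(b) * tr(a) - tr(b a)   [inverse elimination on a] = x*y - z
tr(b^-1 a^-1) = tr(a^-1) * tr(b) - tr(a^-1 b)   [inverse elimination on b] = z
tr(a^-1 b^-2) = tr(b^-1 a^-1) * tr(b) - tr(b^-1 a^-1 b)   [inverse elimination on b] = y*z - x
tr(b^-2) = tr(b^-1) * tr(b) - tr(1)   [inverse elimination on b] = y^2 - 2
tr(a^-2 b^-2) = tr(a^-1 b^-2) * tr(a) - tr(a^-1 b^-2 a)   [inverse elimination on a] = x*y*z - x^2 - y^2 + 2
tr(a^-3 b^-2) = tr(a^-2 b^-2) * tr(a) - tr(a^-2 b^-2 a)   [inverse elimination on a] = x^2*y*z - x^3 - x*y^2 - y*z + 3*x
tr(b^-2 a^-4) = tr(a^-3 b^-2) * tr(a) - tr(a^-3 b^-2 a)   [inverse elimination on a] = x^3*y*z - x^4 - x^2*y^2 - 2*x*y*z + 4*x^2 + y^2 - 2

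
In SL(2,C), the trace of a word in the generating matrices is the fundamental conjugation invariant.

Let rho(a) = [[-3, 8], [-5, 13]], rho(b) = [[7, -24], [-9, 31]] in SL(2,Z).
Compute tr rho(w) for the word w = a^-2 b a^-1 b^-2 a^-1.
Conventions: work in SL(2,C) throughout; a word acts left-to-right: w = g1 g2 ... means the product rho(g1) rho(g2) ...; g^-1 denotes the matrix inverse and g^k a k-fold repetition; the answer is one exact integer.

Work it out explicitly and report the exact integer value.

rho(a^-1) = [[13, -8], [5, -3]]
... * rho(a^-1) = [[13, -8], [5, -3]]  ->  [[129, -80], [50, -31]]
... * rho(b) = [[7, -24], [-9, 31]]  ->  [[1623, -5576], [629, -2161]]
... * rho(a^-1) = [[13, -8], [5, -3]]  ->  [[-6781, 3744], [-2628, 1451]]
... * rho(b^-1) = [[31, 24], [9, 7]]  ->  [[-176515, -136536], [-68409, -52915]]
... * rho(b^-1) = [[31, 24], [9, 7]]  ->  [[-6700789, -5192112], [-2596914, -2012221]]
... * rho(a^-1) = [[13, -8], [5, -3]]  ->  [[-113070817, 69182648], [-43820987, 26811975]]
tr = -113070817 + 26811975 = -86258842

-86258842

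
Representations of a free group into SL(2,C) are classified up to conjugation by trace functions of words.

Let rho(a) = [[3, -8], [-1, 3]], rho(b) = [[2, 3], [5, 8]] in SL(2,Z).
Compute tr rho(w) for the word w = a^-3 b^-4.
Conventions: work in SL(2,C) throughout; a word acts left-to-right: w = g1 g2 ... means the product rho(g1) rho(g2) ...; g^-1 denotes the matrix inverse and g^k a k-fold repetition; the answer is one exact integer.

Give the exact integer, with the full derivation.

rho(a^-1) = [[3, 8], [1, 3]]
... * rho(a^-1) = [[3, 8], [1, 3]]  ->  [[17, 48], [6, 17]]
... * rho(a^-1) = [[3, 8], [1, 3]]  ->  [[99, 280], [35, 99]]
... * rho(b^-1) = [[8, -3], [-5, 2]]  ->  [[-608, 263], [-215, 93]]
... * rho(b^-1) = [[8, -3], [-5, 2]]  ->  [[-6179, 2350], [-2185, 831]]
... * rho(b^-1) = [[8, -3], [-5, 2]]  ->  [[-61182, 23237], [-21635, 8217]]
... * rho(b^-1) = [[8, -3], [-5, 2]]  ->  [[-605641, 230020], [-214165, 81339]]
tr = -605641 + 81339 = -524302

-524302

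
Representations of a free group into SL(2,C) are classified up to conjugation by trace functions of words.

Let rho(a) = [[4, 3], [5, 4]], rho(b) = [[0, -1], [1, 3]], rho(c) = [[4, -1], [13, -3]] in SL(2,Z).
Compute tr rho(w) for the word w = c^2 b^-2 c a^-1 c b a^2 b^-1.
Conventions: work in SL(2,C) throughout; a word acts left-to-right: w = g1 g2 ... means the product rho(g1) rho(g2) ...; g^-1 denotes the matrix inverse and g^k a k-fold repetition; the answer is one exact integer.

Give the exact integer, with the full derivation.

3469516

rho(c) = [[4, -1], [13, -3]]
... * rho(c) = [[4, -1], [13, -3]]  ->  [[3, -1], [13, -4]]
... * rho(b^-1) = [[3, 1], [-1, 0]]  ->  [[10, 3], [43, 13]]
... * rho(b^-1) = [[3, 1], [-1, 0]]  ->  [[27, 10], [116, 43]]
... * rho(c) = [[4, -1], [13, -3]]  ->  [[238, -57], [1023, -245]]
... * rho(a^-1) = [[4, -3], [-5, 4]]  ->  [[1237, -942], [5317, -4049]]
... * rho(c) = [[4, -1], [13, -3]]  ->  [[-7298, 1589], [-31369, 6830]]
... * rho(b) = [[0, -1], [1, 3]]  ->  [[1589, 12065], [6830, 51859]]
... * rho(a) = [[4, 3], [5, 4]]  ->  [[66681, 53027], [286615, 227926]]
... * rho(a) = [[4, 3], [5, 4]]  ->  [[531859, 412151], [2286090, 1771549]]
... * rho(b^-1) = [[3, 1], [-1, 0]]  ->  [[1183426, 531859], [5086721, 2286090]]
tr = 1183426 + 2286090 = 3469516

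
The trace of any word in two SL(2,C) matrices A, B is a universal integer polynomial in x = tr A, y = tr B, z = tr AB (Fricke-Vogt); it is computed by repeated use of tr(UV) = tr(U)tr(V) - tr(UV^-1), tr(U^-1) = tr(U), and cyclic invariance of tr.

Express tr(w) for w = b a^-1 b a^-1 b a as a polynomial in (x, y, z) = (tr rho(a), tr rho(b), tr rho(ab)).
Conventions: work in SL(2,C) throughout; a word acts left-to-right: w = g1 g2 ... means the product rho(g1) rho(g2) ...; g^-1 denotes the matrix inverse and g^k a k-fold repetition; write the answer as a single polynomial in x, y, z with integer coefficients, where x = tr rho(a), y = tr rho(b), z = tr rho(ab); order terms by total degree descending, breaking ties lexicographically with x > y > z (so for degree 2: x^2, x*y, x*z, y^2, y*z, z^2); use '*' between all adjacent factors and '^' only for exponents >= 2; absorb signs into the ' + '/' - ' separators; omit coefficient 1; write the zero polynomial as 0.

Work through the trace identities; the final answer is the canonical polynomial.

tr(b a b) = tr(b)*tr(a b) - tr(a)  (reduce the b square) = y*z - x
tr(b^2 a b) = tr(b)*tr(b a b) - tr(b a)  (reduce the b square) = y^2*z - x*y - z
tr(a b a b) = tr(b a)*tr(b a) - tr(1)  (split on b) = z^2 - 2
tr(a b a) = tr(a)*tr(b a) - tr(b)  (reduce the a square) = x*z - y
tr(b^2 a b a) = tr(b)*tr(a b a b) - tr(a b a)  (reduce the b square) = y*z^2 - x*z - y
tr(b a b a^-1 b) = tr(b^2 a b)*tr(a) - tr(b^2 a b a)  (eliminate a^-1) = x*y^2*z - x^2*y - y*z^2 + y
tr(b a b a b a) = tr(b a b a)*tr(b a) - tr(a b)  (split on b) = z^3 - 3*z
tr(b a b a^-1 b a) = tr(b a b a b)*tr(a) - tr(b a b a b a)  (eliminate a^-1) = x*y*z^2 - x^2*z - z^3 - x*y + 3*z
tr(b a^-1 b a^-1 b a) = tr(b a b a^-1 b)*tr(a) - tr(b a b a^-1 b a)  (eliminate a^-1) = x^2*y^2*z - x^3*y - 2*x*y*z^2 + x^2*z + z^3 + 2*x*y - 3*z

x^2*y^2*z - x^3*y - 2*x*y*z^2 + x^2*z + z^3 + 2*x*y - 3*z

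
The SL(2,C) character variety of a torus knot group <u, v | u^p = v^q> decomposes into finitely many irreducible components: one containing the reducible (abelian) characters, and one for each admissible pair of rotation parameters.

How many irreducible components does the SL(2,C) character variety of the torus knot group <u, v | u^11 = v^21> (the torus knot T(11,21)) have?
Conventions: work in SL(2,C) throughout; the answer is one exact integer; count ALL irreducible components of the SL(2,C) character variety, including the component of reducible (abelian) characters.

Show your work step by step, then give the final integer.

101

In the torus knot group T(11,21), u^11 = v^21 is central, so an irreducible representation sends it to +I or -I (Schur).
So on each irreducible component the traces are pinned: tr(u) = 2*cos(pi*alpha/11) with 1 <= alpha <= 10, tr(v) = 2*cos(pi*beta/21) with 1 <= beta <= 20.
Consistency of u^11 = (-1)^alpha I with v^21 = (-1)^beta I forces alpha = beta (mod 2).
Counting: 5 odd alphas x 10 odd betas + 5 even alphas x 10 even betas = 50 + 50 = 100.
components with irreducible characters: 100; plus the single component of reducible (abelian) characters: total 101.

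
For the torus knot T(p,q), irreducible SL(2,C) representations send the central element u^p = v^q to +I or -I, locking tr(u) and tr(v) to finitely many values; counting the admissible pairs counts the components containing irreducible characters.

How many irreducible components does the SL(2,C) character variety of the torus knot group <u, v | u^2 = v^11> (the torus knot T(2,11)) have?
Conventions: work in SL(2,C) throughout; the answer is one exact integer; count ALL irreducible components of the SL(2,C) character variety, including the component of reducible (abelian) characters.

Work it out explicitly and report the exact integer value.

Gamma = < u, v | u^2 = v^11 > (torus knot T(2,11)); the central element u^2 = v^11 acts as +I or -I in any irreducible SL(2,C) representation.
So on each irreducible component the traces are pinned: tr(u) = 2*cos(pi*alpha/2) with 1 <= alpha <= 1, tr(v) = 2*cos(pi*beta/11) with 1 <= beta <= 10.
The two central values (-1)^alpha I and (-1)^beta I must be the same matrix, so alpha and beta share a parity.
Enumerate parity-matched pairs: 1*5 odd-odd plus 0*5 even-even gives 5.
That is 5 components of irreducible characters, and with the reducible (abelian) component the total is 6.

6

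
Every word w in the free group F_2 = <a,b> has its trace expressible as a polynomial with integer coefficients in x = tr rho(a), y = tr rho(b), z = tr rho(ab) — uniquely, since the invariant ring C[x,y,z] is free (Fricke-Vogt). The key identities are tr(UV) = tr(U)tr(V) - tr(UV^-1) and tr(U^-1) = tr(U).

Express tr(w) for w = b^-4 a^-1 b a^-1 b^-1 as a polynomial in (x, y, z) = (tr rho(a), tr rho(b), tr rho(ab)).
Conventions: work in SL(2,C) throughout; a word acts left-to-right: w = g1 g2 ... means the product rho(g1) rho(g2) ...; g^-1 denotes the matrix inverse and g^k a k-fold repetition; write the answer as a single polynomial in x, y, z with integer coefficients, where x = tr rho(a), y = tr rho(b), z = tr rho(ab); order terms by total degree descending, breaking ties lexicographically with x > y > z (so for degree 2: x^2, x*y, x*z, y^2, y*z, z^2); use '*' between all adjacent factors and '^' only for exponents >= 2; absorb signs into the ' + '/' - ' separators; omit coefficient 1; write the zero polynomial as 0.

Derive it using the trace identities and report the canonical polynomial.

x*y^5*z - x^2*y^4 - y^6 - y^4*z^2 - 2*x*y^3*z + 2*x^2*y^2 + 6*y^4 + 3*y^2*z^2 - x*y*z - 9*y^2 - z^2 + 2

reduce: trace(b^-1) = trace(b) = y
so trace(b^-2) = trace(b^-1) trace(b) - trace(1)  (eliminate b^-1) = y^2 - 2
reduce: trace(b^-3) = trace(b^-2) trace(b) - trace(b^-1)  (eliminate b^-1) = y^3 - 3*y
reduce: trace(b^-1 a) = trace(a) trace(b) - trace(a b)  (eliminate b^-1) = x*y - z
trace(b^-1 a b^-1) = trace(b^-1 a) trace(b) - trace(b^-1 a b)  (eliminate b^-1) = x*y^2 - y*z - x
reduce: trace(b^-3 a) = trace(b^-1 a b^-1) trace(b) - trace(b^-1 a)  (eliminate b^-1) = x*y^3 - y^2*z - 2*x*y + z
reduce: trace(a^-1 b^-3) = trace(b^-3) trace(a) - trace(b^-3 a)  (eliminate a^-1) = y^2*z - x*y - z
trace(a b a) = trace(a) trace(b a) - trace(b)  (reduce the a square) = x*z - y
trace(a b a b) = trace(b a) trace(b a) - trace(1)  (split on b) = z^2 - 2
trace(a b a b^-1) = trace(a b a) trace(b) - trace(a b a b)  (eliminate b^-1) = x*y*z - y^2 - z^2 + 2
so trace(b^-2 a b a) = trace(a b a b^-1) trace(b) - trace(a b a)  (eliminate b^-1) = x*y^2*z - y^3 - y*z^2 - x*z + 3*y
reduce: trace(b^-1 a b a^-1 b^-1) = trace(b^-2 a b) trace(a) - trace(b^-2 a b a)  (eliminate a^-1) = -x*y^2*z + x^2*y + y^3 + y*z^2 - 3*y
reduce: trace(b^-1 a b a^-1) = trace(b^-1 a b) trace(a) - trace(b^-1 a b a)  (eliminate a^-1) = -x*y*z + x^2 + y^2 + z^2 - 2
so trace(a b a^-1 b^-3) = trace(b^-1 a b a^-1 b^-1) trace(b) - trace(b^-1 a b a^-1)  (eliminate b^-1) = -x*y^3*z + x^2*y^2 + y^4 + y^2*z^2 + x*y*z - x^2 - 4*y^2 - z^2 + 2
trace(b a^-1 b^-4 a) = trace(a b a^-1 b^-3) trace(b) - trace(a b a^-1 b^-2)  (eliminate b^-1) = -x*y^4*z + x^2*y^3 + y^5 + y^3*z^2 + 2*x*y^2*z - 2*x^2*y - 5*y^3 - 2*y*z^2 + 5*y
so trace(b^-3 a^-1 b a^-1 b^-1) = trace(b a^-1 b^-4) trace(a) - trace(b a^-1 b^-4 a)  (eliminate a^-1) = x*y^4*z - x^2*y^3 - y^5 - y^3*z^2 - x*y^2*z + x^2*y + 5*y^3 + 2*y*z^2 - x*z - 5*y
trace(b^-2 a^-1 b a) = trace(a^-1 b a b^-1) trace(b) - trace(a^-1 b a)  (eliminate b^-1) = -x*y^2*z + x^2*y + y^3 + y*z^2 - 3*y
reduce: trace(b^-1 a^-1 b a^-1 b^-1) = trace(b^-2 a^-1 b) trace(a) - trace(b^-2 a^-1 b a)  (eliminate a^-1) = x*y^2*z - x^2*y - y^3 - y*z^2 + x*z + 3*y
trace(b^-3 a^-1 b a^-1) = trace(b^-1 a^-1 b a^-1 b^-1) trace(b) - trace(b^-1 a^-1 b a^-1)  (eliminate b^-1) = x*y^3*z - x^2*y^2 - y^4 - y^2*z^2 + 4*y^2 + z^2 - 2
trace(b^-4 a^-1 b a^-1 b^-1) = trace(b^-3 a^-1 b a^-1 b^-1) trace(b) - trace(b^-3 a^-1 b a^-1)  (eliminate b^-1) = x*y^5*z - x^2*y^4 - y^6 - y^4*z^2 - 2*x*y^3*z + 2*x^2*y^2 + 6*y^4 + 3*y^2*z^2 - x*y*z - 9*y^2 - z^2 + 2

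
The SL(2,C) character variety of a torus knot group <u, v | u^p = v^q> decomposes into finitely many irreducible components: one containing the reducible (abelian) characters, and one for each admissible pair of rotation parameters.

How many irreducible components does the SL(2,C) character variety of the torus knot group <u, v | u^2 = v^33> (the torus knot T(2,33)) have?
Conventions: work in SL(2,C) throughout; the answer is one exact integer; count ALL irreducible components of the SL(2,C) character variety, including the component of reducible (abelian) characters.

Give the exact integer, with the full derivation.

17

Gamma = < u, v | u^2 = v^33 > (torus knot T(2,33)); the central element u^2 = v^33 acts as +I or -I in any irreducible SL(2,C) representation.
On an irreducible component, tr(u) is locked at 2*cos(pi*alpha/2) for some alpha in 1..1, and tr(v) at 2*cos(pi*beta/33) for some beta in 1..32.
Consistency of u^2 = (-1)^alpha I with v^33 = (-1)^beta I forces alpha = beta (mod 2).
Counting: 1 odd alphas x 16 odd betas + 0 even alphas x 16 even betas = 16 + 0 = 16.
components with irreducible characters: 16; plus the single component of reducible (abelian) characters: total 17.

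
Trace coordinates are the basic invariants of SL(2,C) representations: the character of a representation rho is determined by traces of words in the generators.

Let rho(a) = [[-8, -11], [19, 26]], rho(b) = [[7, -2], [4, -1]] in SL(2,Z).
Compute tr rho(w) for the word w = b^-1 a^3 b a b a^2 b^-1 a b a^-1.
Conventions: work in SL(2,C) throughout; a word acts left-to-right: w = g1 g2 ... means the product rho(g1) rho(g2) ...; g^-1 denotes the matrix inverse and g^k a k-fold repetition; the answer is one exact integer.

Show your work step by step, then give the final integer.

rho(b^-1) = [[-1, 2], [-4, 7]]
... * rho(a) = [[-8, -11], [19, 26]]  ->  [[46, 63], [165, 226]]
... * rho(a) = [[-8, -11], [19, 26]]  ->  [[829, 1132], [2974, 4061]]
... * rho(a) = [[-8, -11], [19, 26]]  ->  [[14876, 20313], [53367, 72872]]
... * rho(b) = [[7, -2], [4, -1]]  ->  [[185384, -50065], [665057, -179606]]
... * rho(a) = [[-8, -11], [19, 26]]  ->  [[-2434307, -3340914], [-8732970, -11985383]]
... * rho(b) = [[7, -2], [4, -1]]  ->  [[-30403805, 8209528], [-109072322, 29451323]]
... * rho(a) = [[-8, -11], [19, 26]]  ->  [[399211472, 547889583], [1432153713, 1965529940]]
... * rho(a) = [[-8, -11], [19, 26]]  ->  [[7216210301, 9853802966], [25887839156, 35350087597]]
... * rho(b^-1) = [[-1, 2], [-4, 7]]  ->  [[-46631422165, 83409041364], [-167288189544, 299226291491]]
... * rho(a) = [[-8, -11], [19, 26]]  ->  [[1957823163236, 2681580719279], [7023605054681, 9620053663750]]
... * rho(b) = [[7, -2], [4, -1]]  ->  [[24431085019768, -6597227045751], [87645450037767, -23667263773112]]
... * rho(a^-1) = [[26, 11], [-19, -8]]  ->  [[760555524383237, 321519751583456], [2728459712671070, 1153438060600333]]
tr = 760555524383237 + 1153438060600333 = 1913993584983570

1913993584983570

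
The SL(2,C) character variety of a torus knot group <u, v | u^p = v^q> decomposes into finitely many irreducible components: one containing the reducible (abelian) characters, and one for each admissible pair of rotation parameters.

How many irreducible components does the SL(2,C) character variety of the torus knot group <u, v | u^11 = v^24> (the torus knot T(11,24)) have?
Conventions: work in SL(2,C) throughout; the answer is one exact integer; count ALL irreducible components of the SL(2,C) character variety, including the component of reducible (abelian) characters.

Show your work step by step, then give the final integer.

In the torus knot group T(11,24), u^11 = v^24 is central, so an irreducible representation sends it to +I or -I (Schur).
On an irreducible component, tr(u) is locked at 2*cos(pi*alpha/11) for some alpha in 1..10, and tr(v) at 2*cos(pi*beta/24) for some beta in 1..23.
u^11 = (-1)^alpha I and v^24 = (-1)^beta I must agree, so alpha and beta have equal parity.
count pairs: odd alpha (5 choices) x odd beta (12), plus even alpha (5) x even beta (11): 5*12 + 5*11 = 115.
components with irreducible characters: 115; plus the single component of reducible (abelian) characters: total 116.

116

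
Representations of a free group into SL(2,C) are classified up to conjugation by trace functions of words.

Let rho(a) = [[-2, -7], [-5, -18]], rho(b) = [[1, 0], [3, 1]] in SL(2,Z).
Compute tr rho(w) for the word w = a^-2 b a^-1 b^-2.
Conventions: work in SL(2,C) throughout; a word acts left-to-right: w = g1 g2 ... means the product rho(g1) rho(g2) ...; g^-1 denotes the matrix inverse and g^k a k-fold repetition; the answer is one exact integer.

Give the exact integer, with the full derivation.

1321

rho(a^-1) = [[-18, 7], [5, -2]]
... * rho(a^-1) = [[-18, 7], [5, -2]]  ->  [[359, -140], [-100, 39]]
... * rho(b) = [[1, 0], [3, 1]]  ->  [[-61, -140], [17, 39]]
... * rho(a^-1) = [[-18, 7], [5, -2]]  ->  [[398, -147], [-111, 41]]
... * rho(b^-1) = [[1, 0], [-3, 1]]  ->  [[839, -147], [-234, 41]]
... * rho(b^-1) = [[1, 0], [-3, 1]]  ->  [[1280, -147], [-357, 41]]
tr = 1280 + 41 = 1321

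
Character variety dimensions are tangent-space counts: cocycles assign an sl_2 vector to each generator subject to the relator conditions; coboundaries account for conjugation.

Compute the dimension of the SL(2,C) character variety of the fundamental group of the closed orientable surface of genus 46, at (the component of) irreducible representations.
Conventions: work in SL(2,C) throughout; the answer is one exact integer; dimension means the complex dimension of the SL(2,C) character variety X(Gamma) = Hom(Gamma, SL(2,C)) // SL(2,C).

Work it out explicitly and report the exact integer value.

270

The genus-46 surface group: 2g = 92 generators, one relator prod [a_i, b_i].
Before the relator condition, cocycle space has dim 3*92 = 276.
At an irreducible rho, H^2 = coker(d_2) vanishes (Poincare duality: H^2 is dual to H^0 = invariants = 0), so d_2 is surjective onto sl_2 and dim Z^1 = 276 - 3 = 273.
As always at irreducible rho, dim B^1 = 3.
dim X = dim H^1 = 273 - 3 = 270.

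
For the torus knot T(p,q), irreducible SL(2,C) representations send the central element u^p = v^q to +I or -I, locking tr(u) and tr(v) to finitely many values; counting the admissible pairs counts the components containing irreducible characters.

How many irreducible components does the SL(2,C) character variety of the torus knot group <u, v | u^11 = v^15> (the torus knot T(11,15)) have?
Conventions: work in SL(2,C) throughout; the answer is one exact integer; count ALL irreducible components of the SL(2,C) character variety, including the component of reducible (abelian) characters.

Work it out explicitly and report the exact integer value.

71

Gamma = < u, v | u^11 = v^15 > (torus knot T(11,15)); the central element u^11 = v^15 acts as +I or -I in any irreducible SL(2,C) representation.
On an irreducible component, tr(u) is locked at 2*cos(pi*alpha/11) for some alpha in 1..10, and tr(v) at 2*cos(pi*beta/15) for some beta in 1..14.
The two central values (-1)^alpha I and (-1)^beta I must be the same matrix, so alpha and beta share a parity.
count pairs: odd alpha (5 choices) x odd beta (7), plus even alpha (5) x even beta (7): 5*7 + 5*7 = 70.
That is 70 components of irreducible characters, and with the reducible (abelian) component the total is 71.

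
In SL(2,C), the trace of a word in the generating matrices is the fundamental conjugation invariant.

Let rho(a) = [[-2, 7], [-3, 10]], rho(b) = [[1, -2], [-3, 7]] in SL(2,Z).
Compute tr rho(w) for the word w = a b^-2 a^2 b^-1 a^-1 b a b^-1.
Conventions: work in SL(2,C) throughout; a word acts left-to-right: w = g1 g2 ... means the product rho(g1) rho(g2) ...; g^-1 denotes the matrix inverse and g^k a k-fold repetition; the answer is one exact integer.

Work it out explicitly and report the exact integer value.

-2906926

rho(a) = [[-2, 7], [-3, 10]]
... * rho(b^-1) = [[7, 2], [3, 1]]  ->  [[7, 3], [9, 4]]
... * rho(b^-1) = [[7, 2], [3, 1]]  ->  [[58, 17], [75, 22]]
... * rho(a) = [[-2, 7], [-3, 10]]  ->  [[-167, 576], [-216, 745]]
... * rho(a) = [[-2, 7], [-3, 10]]  ->  [[-1394, 4591], [-1803, 5938]]
... * rho(b^-1) = [[7, 2], [3, 1]]  ->  [[4015, 1803], [5193, 2332]]
... * rho(a^-1) = [[10, -7], [3, -2]]  ->  [[45559, -31711], [58926, -41015]]
... * rho(b) = [[1, -2], [-3, 7]]  ->  [[140692, -313095], [181971, -404957]]
... * rho(a) = [[-2, 7], [-3, 10]]  ->  [[657901, -2146106], [850929, -2775773]]
... * rho(b^-1) = [[7, 2], [3, 1]]  ->  [[-1833011, -830304], [-2370816, -1073915]]
tr = -1833011 + -1073915 = -2906926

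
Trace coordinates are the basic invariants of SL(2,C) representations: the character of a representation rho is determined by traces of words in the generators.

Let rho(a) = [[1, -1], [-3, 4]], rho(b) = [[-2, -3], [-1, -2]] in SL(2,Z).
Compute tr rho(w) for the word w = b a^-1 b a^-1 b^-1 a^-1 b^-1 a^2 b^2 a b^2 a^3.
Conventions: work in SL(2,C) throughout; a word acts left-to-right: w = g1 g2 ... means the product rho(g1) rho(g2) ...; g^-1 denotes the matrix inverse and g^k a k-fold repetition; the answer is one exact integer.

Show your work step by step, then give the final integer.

rho(b) = [[-2, -3], [-1, -2]]
... * rho(a^-1) = [[4, 1], [3, 1]]  ->  [[-17, -5], [-10, -3]]
... * rho(b) = [[-2, -3], [-1, -2]]  ->  [[39, 61], [23, 36]]
... * rho(a^-1) = [[4, 1], [3, 1]]  ->  [[339, 100], [200, 59]]
... * rho(b^-1) = [[-2, 3], [1, -2]]  ->  [[-578, 817], [-341, 482]]
... * rho(a^-1) = [[4, 1], [3, 1]]  ->  [[139, 239], [82, 141]]
... * rho(b^-1) = [[-2, 3], [1, -2]]  ->  [[-39, -61], [-23, -36]]
... * rho(a) = [[1, -1], [-3, 4]]  ->  [[144, -205], [85, -121]]
... * rho(a) = [[1, -1], [-3, 4]]  ->  [[759, -964], [448, -569]]
... * rho(b) = [[-2, -3], [-1, -2]]  ->  [[-554, -349], [-327, -206]]
... * rho(b) = [[-2, -3], [-1, -2]]  ->  [[1457, 2360], [860, 1393]]
... * rho(a) = [[1, -1], [-3, 4]]  ->  [[-5623, 7983], [-3319, 4712]]
... * rho(b) = [[-2, -3], [-1, -2]]  ->  [[3263, 903], [1926, 533]]
... * rho(b) = [[-2, -3], [-1, -2]]  ->  [[-7429, -11595], [-4385, -6844]]
... * rho(a) = [[1, -1], [-3, 4]]  ->  [[27356, -38951], [16147, -22991]]
... * rho(a) = [[1, -1], [-3, 4]]  ->  [[144209, -183160], [85120, -108111]]
... * rho(a) = [[1, -1], [-3, 4]]  ->  [[693689, -876849], [409453, -517564]]
tr = 693689 + -517564 = 176125

176125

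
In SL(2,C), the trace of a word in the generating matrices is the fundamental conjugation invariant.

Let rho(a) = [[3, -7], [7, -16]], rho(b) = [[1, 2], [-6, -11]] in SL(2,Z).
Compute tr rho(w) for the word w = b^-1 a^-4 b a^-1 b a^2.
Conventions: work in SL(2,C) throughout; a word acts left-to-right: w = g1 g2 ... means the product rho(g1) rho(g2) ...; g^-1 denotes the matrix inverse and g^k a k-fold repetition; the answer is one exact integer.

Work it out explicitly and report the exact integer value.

rho(b^-1) = [[-11, -2], [6, 1]]
... * rho(a^-1) = [[-16, 7], [-7, 3]]  ->  [[190, -83], [-103, 45]]
... * rho(a^-1) = [[-16, 7], [-7, 3]]  ->  [[-2459, 1081], [1333, -586]]
... * rho(a^-1) = [[-16, 7], [-7, 3]]  ->  [[31777, -13970], [-17226, 7573]]
... * rho(a^-1) = [[-16, 7], [-7, 3]]  ->  [[-410642, 180529], [222605, -97863]]
... * rho(b) = [[1, 2], [-6, -11]]  ->  [[-1493816, -2807103], [809783, 1521703]]
... * rho(a^-1) = [[-16, 7], [-7, 3]]  ->  [[43550777, -18878021], [-23608449, 10233590]]
... * rho(b) = [[1, 2], [-6, -11]]  ->  [[156818903, 294759785], [-85009989, -159786388]]
... * rho(a) = [[3, -7], [7, -16]]  ->  [[2533775204, -5813888881], [-1373534683, 3151652131]]
... * rho(a) = [[3, -7], [7, -16]]  ->  [[-33095896555, 75285795668], [17940960868, -40811691315]]
tr = -33095896555 + -40811691315 = -73907587870

-73907587870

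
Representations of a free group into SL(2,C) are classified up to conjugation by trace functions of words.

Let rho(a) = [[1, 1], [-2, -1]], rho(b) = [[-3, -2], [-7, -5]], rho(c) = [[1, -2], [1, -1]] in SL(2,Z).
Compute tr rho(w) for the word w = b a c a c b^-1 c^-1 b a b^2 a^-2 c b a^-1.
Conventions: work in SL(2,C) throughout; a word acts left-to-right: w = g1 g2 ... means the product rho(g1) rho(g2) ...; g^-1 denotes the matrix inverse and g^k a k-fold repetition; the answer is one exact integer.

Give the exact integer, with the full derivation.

26081

rho(b) = [[-3, -2], [-7, -5]]
... * rho(a) = [[1, 1], [-2, -1]]  ->  [[1, -1], [3, -2]]
... * rho(c) = [[1, -2], [1, -1]]  ->  [[0, -1], [1, -4]]
... * rho(a) = [[1, 1], [-2, -1]]  ->  [[2, 1], [9, 5]]
... * rho(c) = [[1, -2], [1, -1]]  ->  [[3, -5], [14, -23]]
... * rho(b^-1) = [[-5, 2], [7, -3]]  ->  [[-50, 21], [-231, 97]]
... * rho(c^-1) = [[-1, 2], [-1, 1]]  ->  [[29, -79], [134, -365]]
... * rho(b) = [[-3, -2], [-7, -5]]  ->  [[466, 337], [2153, 1557]]
... * rho(a) = [[1, 1], [-2, -1]]  ->  [[-208, 129], [-961, 596]]
... * rho(b) = [[-3, -2], [-7, -5]]  ->  [[-279, -229], [-1289, -1058]]
... * rho(b) = [[-3, -2], [-7, -5]]  ->  [[2440, 1703], [11273, 7868]]
... * rho(a^-1) = [[-1, -1], [2, 1]]  ->  [[966, -737], [4463, -3405]]
... * rho(a^-1) = [[-1, -1], [2, 1]]  ->  [[-2440, -1703], [-11273, -7868]]
... * rho(c) = [[1, -2], [1, -1]]  ->  [[-4143, 6583], [-19141, 30414]]
... * rho(b) = [[-3, -2], [-7, -5]]  ->  [[-33652, -24629], [-155475, -113788]]
... * rho(a^-1) = [[-1, -1], [2, 1]]  ->  [[-15606, 9023], [-72101, 41687]]
tr = -15606 + 41687 = 26081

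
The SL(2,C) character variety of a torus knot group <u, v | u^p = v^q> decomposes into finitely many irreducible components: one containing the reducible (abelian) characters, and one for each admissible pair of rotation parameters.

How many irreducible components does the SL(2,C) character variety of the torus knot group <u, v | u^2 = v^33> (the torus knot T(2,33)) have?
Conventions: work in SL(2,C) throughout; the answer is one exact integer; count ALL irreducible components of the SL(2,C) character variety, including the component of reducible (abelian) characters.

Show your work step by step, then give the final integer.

In the torus knot group T(2,33), u^2 = v^33 is central, so an irreducible representation sends it to +I or -I (Schur).
This locks tr(u) to 2*cos(pi*alpha/2), alpha in 1..1, and tr(v) to 2*cos(pi*beta/33), beta in 1..32, on each component of irreducible characters.
Consistency of u^2 = (-1)^alpha I with v^33 = (-1)^beta I forces alpha = beta (mod 2).
Enumerate parity-matched pairs: 1*16 odd-odd plus 0*16 even-even gives 16.
components with irreducible characters: 16; plus the single component of reducible (abelian) characters: total 17.

17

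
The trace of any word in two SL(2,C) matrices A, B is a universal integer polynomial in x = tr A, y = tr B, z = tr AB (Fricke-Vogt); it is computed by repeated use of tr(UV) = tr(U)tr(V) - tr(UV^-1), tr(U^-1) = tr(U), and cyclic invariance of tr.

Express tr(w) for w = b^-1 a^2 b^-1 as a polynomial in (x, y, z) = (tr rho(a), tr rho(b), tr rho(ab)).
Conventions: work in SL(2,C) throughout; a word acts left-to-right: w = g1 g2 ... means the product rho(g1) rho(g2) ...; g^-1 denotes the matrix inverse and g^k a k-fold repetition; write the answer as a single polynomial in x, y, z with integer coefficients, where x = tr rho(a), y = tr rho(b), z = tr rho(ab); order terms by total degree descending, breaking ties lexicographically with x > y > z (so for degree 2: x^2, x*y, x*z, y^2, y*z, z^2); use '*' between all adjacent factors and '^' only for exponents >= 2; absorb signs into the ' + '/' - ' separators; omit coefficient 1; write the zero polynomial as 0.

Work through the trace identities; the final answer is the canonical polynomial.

trace(a^2) = trace(a) * trace(a) - trace(1) = x^2 - 2
trace(a^2 b) = trace(a) * trace(b a) - trace(b) = x*z - y
trace(b^-1 a^2) = trace(a^2) * trace(b) - trace(a^2 b) = x^2*y - x*z - y
trace(b^-1 a^2 b^-1) = trace(b^-1 a^2) * trace(b) - trace(b^-1 a^2 b) = x^2*y^2 - x*y*z - x^2 - y^2 + 2

x^2*y^2 - x*y*z - x^2 - y^2 + 2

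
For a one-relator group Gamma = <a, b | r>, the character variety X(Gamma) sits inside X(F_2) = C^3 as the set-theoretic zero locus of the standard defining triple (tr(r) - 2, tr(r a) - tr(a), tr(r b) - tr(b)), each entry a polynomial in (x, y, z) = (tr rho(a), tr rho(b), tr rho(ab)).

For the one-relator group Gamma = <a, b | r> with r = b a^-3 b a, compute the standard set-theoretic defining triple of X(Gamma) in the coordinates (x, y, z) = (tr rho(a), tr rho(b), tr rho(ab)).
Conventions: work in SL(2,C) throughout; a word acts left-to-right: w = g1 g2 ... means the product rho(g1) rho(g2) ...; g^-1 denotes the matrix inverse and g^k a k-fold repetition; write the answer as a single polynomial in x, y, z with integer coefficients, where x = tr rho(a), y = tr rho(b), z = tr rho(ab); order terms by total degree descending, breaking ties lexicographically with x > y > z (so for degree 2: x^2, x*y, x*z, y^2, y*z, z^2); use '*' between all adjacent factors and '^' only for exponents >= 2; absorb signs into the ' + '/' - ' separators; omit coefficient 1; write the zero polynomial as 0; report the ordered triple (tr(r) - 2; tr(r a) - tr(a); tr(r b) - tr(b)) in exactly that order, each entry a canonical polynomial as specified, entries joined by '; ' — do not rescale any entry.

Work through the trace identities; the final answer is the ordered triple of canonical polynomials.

trace(b a b) = trace(b)*trace(a b) - trace(a) = y*z - x
trace(b a b a) = trace(b a)*trace(b a) - trace(1) = z^2 - 2
trace(a^-1 b a b) = trace(b a b)*trace(a) - trace(b a b a) = x*y*z - x^2 - z^2 + 2
trace(a^-2 b a b) = trace(a^-1 b a b)*trace(a) - trace(a^-1 b a b a) = x^2*y*z - x^3 - x*z^2 - y*z + 3*x
trace(b a^-3 b a) = trace(a^-2 b a b)*trace(a) - trace(a^-2 b a b a) = x^3*y*z - x^4 - x^2*z^2 - 2*x*y*z + 4*x^2 + z^2 - 2
trace(a^2 b) = trace(a)*trace(b a) - trace(b)   [square of a] = x*z - y
trace(a^2) = trace(a)*trace(a) - trace(1)   [square of a] = x^2 - 2
trace(b a^2 b) = trace(b)*trace(a^2 b) - trace(a^2)   [square of b] = x*y*z - x^2 - y^2 + 2
trace(b a^2 b a) = trace(a)*trace(b a b a) - trace(b a b)   [square of a] = x*z^2 - y*z - x
trace(a^-1 b a^2 b) = trace(b a^2 b)*trace(a) - trace(b a^2 b a)   [inverse elimination on a] = x^2*y*z - x^3 - x*y^2 - x*z^2 + y*z + 3*x
trace(a^-1 b a^2 b a^-1) = trace(a^-1 b a^2 b)*trace(a) - trace(a^-1 b a^2 b a)   [inverse elimination on a] = x^3*y*z - x^4 - x^2*y^2 - x^2*z^2 + 4*x^2 + y^2 - 2
trace(b a^-3 b a^2) = trace(a^-1 b a^2 b a^-1)*trace(a) - trace(a^-1 b a^2 b)   [inverse elimination on a] = x^4*y*z - x^5 - x^3*y^2 - x^3*z^2 - x^2*y*z + 5*x^3 + 2*x*y^2 + x*z^2 - y*z - 5*x
trace(b a b^2) = trace(b)*trace(b a b) - trace(b a) = y^2*z - x*y - z
trace(b a b^2 a) = trace(b)*trace(a b a b) - trace(a b a) = y*z^2 - x*z - y
trace(a^-1 b a b^2) = trace(b a b^2)*trace(a) - trace(b a b^2 a) = x*y^2*z - x^2*y - y*z^2 + y
trace(a^-1 b a b^2 a^-1) = trace(a^-1 b a b^2)*trace(a) - trace(a^-1 b a b^2 a) = x^2*y^2*z - x^3*y - x*y*z^2 - y^2*z + 2*x*y + z
trace(b a^-3 b a b) = trace(a^-1 b a b^2 a^-1)*trace(a) - trace(a^-1 b a b^2) = x^3*y^2*z - x^4*y - x^2*y*z^2 - 2*x*y^2*z + 3*x^2*y + y*z^2 + x*z - y
assemble the triple (trace(r) - 2; trace(r a) - x; trace(r b) - y)

x^3*y*z - x^4 - x^2*z^2 - 2*x*y*z + 4*x^2 + z^2 - 4; x^4*y*z - x^5 - x^3*y^2 - x^3*z^2 - x^2*y*z + 5*x^3 + 2*x*y^2 + x*z^2 - y*z - 6*x; x^3*y^2*z - x^4*y - x^2*y*z^2 - 2*x*y^2*z + 3*x^2*y + y*z^2 + x*z - 2*y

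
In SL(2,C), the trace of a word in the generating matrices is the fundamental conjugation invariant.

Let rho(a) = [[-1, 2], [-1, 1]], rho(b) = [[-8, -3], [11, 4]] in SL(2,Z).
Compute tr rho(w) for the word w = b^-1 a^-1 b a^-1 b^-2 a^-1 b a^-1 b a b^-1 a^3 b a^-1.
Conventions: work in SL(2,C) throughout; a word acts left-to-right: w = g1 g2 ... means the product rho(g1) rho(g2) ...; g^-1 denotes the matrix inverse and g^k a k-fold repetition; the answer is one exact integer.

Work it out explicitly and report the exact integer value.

rho(b^-1) = [[4, 3], [-11, -8]]
... * rho(a^-1) = [[1, -2], [1, -1]]  ->  [[7, -11], [-19, 30]]
... * rho(b) = [[-8, -3], [11, 4]]  ->  [[-177, -65], [482, 177]]
... * rho(a^-1) = [[1, -2], [1, -1]]  ->  [[-242, 419], [659, -1141]]
... * rho(b^-1) = [[4, 3], [-11, -8]]  ->  [[-5577, -4078], [15187, 11105]]
... * rho(b^-1) = [[4, 3], [-11, -8]]  ->  [[22550, 15893], [-61407, -43279]]
... * rho(a^-1) = [[1, -2], [1, -1]]  ->  [[38443, -60993], [-104686, 166093]]
... * rho(b) = [[-8, -3], [11, 4]]  ->  [[-978467, -359301], [2664511, 978430]]
... * rho(a^-1) = [[1, -2], [1, -1]]  ->  [[-1337768, 2316235], [3642941, -6307452]]
... * rho(b) = [[-8, -3], [11, 4]]  ->  [[36180729, 13278244], [-98525500, -36158631]]
... * rho(a) = [[-1, 2], [-1, 1]]  ->  [[-49458973, 85639702], [134684131, -233209631]]
... * rho(b^-1) = [[4, 3], [-11, -8]]  ->  [[-1139872614, -833494535], [3104042465, 2269729441]]
... * rho(a) = [[-1, 2], [-1, 1]]  ->  [[1973367149, -3113239763], [-5373771906, 8477814371]]
... * rho(a) = [[-1, 2], [-1, 1]]  ->  [[1139872614, 833494535], [-3104042465, -2269729441]]
... * rho(a) = [[-1, 2], [-1, 1]]  ->  [[-1973367149, 3113239763], [5373771906, -8477814371]]
... * rho(b) = [[-8, -3], [11, 4]]  ->  [[50032574585, 18373060499], [-136246133329, -50032573202]]
... * rho(a^-1) = [[1, -2], [1, -1]]  ->  [[68405635084, -118438209669], [-186278706531, 322524839860]]
tr = 68405635084 + 322524839860 = 390930474944

390930474944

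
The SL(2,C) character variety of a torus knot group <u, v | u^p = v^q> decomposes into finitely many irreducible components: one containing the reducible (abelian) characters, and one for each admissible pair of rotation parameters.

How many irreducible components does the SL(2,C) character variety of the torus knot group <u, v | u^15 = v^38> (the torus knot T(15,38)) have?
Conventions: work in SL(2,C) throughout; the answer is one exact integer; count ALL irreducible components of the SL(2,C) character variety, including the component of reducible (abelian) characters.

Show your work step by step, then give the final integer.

In the torus knot group T(15,38), u^15 = v^38 is central, so an irreducible representation sends it to +I or -I (Schur).
So on each irreducible component the traces are pinned: tr(u) = 2*cos(pi*alpha/15) with 1 <= alpha <= 14, tr(v) = 2*cos(pi*beta/38) with 1 <= beta <= 37.
Consistency of u^15 = (-1)^alpha I with v^38 = (-1)^beta I forces alpha = beta (mod 2).
Counting: 7 odd alphas x 19 odd betas + 7 even alphas x 18 even betas = 133 + 126 = 259.
Total: 259 irreducible-character components + 1 reducible (abelian) component = 260.

260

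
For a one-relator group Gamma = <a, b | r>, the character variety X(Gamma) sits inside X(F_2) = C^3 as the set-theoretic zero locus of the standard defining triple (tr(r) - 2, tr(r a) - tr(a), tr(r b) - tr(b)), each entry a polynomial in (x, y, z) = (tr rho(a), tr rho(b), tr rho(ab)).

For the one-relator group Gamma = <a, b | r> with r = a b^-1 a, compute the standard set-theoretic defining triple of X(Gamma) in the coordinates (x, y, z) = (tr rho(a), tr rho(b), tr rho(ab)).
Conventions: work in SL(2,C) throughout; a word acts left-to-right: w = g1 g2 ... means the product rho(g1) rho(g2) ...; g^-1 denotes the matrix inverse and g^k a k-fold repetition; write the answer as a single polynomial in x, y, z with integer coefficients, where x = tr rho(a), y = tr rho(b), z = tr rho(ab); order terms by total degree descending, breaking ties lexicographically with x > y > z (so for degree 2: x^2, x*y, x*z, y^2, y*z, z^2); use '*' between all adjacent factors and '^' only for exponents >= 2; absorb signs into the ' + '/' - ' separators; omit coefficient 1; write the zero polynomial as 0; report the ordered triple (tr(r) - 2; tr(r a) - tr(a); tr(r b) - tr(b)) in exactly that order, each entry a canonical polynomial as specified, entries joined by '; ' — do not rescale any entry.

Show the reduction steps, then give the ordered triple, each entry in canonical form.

tr(a^2) = tr(a)*tr(a) - tr(1)  (reduce the a square) = x^2 - 2
tr(a^2 b) = tr(a)*tr(b a) - tr(b)  (reduce the a square) = x*z - y
tr(a b^-1 a) = tr(a^2)*tr(b) - tr(a^2 b)  (eliminate b^-1) = x^2*y - x*z - y
tr(a^3) = tr(a)*tr(a^2) - tr(a) = x^3 - 3*x
tr(a^3 b) = tr(a)*tr(b a^2) - tr(b a) = x^2*z - x*y - z
tr(a b^-1 a^2) = tr(a^3)*tr(b) - tr(a^3 b) = x^3*y - x^2*z - 2*x*y + z
tr(a b a b) = tr(b a)*tr(b a) - tr(1)   [split at repeated b] = z^2 - 2
tr(a b^-1 a b) = tr(a b a)*tr(b) - tr(a b a b) = x*y*z - y^2 - z^2 + 2
assemble the triple (tr(r) - 2; tr(r a) - x; tr(r b) - y)

x^2*y - x*z - y - 2; x^3*y - x^2*z - 2*x*y - x + z; x*y*z - y^2 - z^2 - y + 2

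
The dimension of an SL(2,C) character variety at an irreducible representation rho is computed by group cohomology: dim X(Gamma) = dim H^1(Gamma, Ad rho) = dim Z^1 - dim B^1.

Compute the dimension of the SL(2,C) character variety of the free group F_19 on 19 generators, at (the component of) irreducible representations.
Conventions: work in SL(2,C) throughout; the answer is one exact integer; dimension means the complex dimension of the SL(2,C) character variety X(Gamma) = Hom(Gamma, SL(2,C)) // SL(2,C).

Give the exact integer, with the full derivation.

54

The free group F_19: 19 generators, no relators.
Z^1(Gamma, Ad rho) = (sl_2)^19: a cocycle is a free choice of one sl_2 vector per generator, so dim Z^1 = 3*19 = 57.
At an irreducible rho the centralizer of the image in sl_2 is 0, so the coboundary map sl_2 -> Z^1 is injective: dim B^1 = 3.
dim H^1 = 57 - 3 = 54, which is dim X.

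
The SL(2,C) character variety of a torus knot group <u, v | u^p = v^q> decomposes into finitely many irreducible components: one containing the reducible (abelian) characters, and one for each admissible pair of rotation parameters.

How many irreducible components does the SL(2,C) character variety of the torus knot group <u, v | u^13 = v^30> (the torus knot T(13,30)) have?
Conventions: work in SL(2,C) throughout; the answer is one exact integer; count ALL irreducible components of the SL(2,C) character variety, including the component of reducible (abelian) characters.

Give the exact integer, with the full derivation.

For T(13,30): irreducibility forces the central element u^13 = v^30 to one of +I, -I.
On an irreducible component, tr(u) is locked at 2*cos(pi*alpha/13) for some alpha in 1..12, and tr(v) at 2*cos(pi*beta/30) for some beta in 1..29.
u^13 = (-1)^alpha I and v^30 = (-1)^beta I must agree, so alpha and beta have equal parity.
Counting: 6 odd alphas x 15 odd betas + 6 even alphas x 14 even betas = 90 + 84 = 174.
components with irreducible characters: 174; plus the single component of reducible (abelian) characters: total 175.

175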